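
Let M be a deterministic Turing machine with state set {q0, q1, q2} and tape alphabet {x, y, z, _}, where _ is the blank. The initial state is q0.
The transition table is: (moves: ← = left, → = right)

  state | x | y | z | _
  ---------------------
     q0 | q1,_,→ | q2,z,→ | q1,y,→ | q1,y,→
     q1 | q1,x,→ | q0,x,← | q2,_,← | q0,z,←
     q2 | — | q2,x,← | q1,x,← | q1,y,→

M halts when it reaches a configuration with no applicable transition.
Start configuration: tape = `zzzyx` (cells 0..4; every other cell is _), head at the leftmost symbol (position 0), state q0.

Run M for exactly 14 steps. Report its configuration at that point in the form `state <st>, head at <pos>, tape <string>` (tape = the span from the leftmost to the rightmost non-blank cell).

state q2, head at -2, tape x_xzyx

q0 | __[z]zzyx   read z → write y, move →, go to q1
q1 | __y[z]zyx   read z → write _, move ←, go to q2
q2 | __[y]_zyx   read y → write x, move ←, go to q2
q2 | _[_]x_zyx   read _ → write y, move →, go to q1
q1 | _y[x]_zyx   read x → write x, move →, go to q1
q1 | _yx[_]zyx   read _ → write z, move ←, go to q0
q0 | _y[x]zzyx   read x → write _, move →, go to q1
q1 | _y_[z]zyx   read z → write _, move ←, go to q2
q2 | _y[_]_zyx   read _ → write y, move →, go to q1
q1 | _yy[_]zyx   read _ → write z, move ←, go to q0
q0 | _y[y]zzyx   read y → write z, move →, go to q2
q2 | _yz[z]zyx   read z → write x, move ←, go to q1
q1 | _y[z]xzyx   read z → write _, move ←, go to q2
q2 | _[y]_xzyx   read y → write x, move ←, go to q2
q2 | [_]x_xzyx
After 14 steps: state q2, head at -2, tape x_xzyx.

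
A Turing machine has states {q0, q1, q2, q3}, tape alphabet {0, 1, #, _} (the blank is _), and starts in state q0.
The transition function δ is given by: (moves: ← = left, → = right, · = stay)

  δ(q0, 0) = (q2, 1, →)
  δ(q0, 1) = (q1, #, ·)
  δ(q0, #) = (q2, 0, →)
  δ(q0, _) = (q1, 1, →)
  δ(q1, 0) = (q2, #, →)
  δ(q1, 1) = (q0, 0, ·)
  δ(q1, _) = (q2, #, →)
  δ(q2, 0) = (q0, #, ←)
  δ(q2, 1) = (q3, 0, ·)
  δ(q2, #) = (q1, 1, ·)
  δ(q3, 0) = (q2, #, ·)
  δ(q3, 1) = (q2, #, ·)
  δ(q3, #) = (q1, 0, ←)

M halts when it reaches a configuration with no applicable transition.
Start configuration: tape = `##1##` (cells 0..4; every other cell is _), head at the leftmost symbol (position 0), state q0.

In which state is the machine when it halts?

state=q0 head=0 tape=[#]#1##_   (q0,#)→(q2,0,→)
state=q2 head=1 tape=0[#]1##_   (q2,#)→(q1,1,·)
state=q1 head=1 tape=0[1]1##_   (q1,1)→(q0,0,·)
state=q0 head=1 tape=0[0]1##_   (q0,0)→(q2,1,→)
state=q2 head=2 tape=01[1]##_   (q2,1)→(q3,0,·)
state=q3 head=2 tape=01[0]##_   (q3,0)→(q2,#,·)
state=q2 head=2 tape=01[#]##_   (q2,#)→(q1,1,·)
state=q1 head=2 tape=01[1]##_   (q1,1)→(q0,0,·)
state=q0 head=2 tape=01[0]##_   (q0,0)→(q2,1,→)
state=q2 head=3 tape=011[#]#_   (q2,#)→(q1,1,·)
state=q1 head=3 tape=011[1]#_   (q1,1)→(q0,0,·)
state=q0 head=3 tape=011[0]#_   (q0,0)→(q2,1,→)
state=q2 head=4 tape=0111[#]_   (q2,#)→(q1,1,·)
state=q1 head=4 tape=0111[1]_   (q1,1)→(q0,0,·)
state=q0 head=4 tape=0111[0]_   (q0,0)→(q2,1,→)
state=q2 head=5 tape=01111[_]
No transition is defined for (q2, _); M halts in state q2.

q2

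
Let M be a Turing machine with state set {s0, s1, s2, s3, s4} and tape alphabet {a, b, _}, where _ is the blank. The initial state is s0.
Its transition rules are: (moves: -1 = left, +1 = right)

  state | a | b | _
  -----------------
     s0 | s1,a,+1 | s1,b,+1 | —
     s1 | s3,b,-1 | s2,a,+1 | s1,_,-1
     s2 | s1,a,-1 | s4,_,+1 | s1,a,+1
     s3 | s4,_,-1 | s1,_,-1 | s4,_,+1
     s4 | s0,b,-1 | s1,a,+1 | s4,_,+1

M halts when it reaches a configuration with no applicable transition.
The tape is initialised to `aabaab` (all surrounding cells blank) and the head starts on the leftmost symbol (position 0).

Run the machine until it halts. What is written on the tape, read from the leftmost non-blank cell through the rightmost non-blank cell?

state=s0 head=0 tape=_[a]abaab__   (s0,a)→(s1,a,+1)
state=s1 head=1 tape=_a[a]baab__   (s1,a)→(s3,b,-1)
state=s3 head=0 tape=_[a]bbaab__   (s3,a)→(s4,_,-1)
state=s4 head=-1 tape=[_]_bbaab__   (s4,_)→(s4,_,+1)
state=s4 head=0 tape=_[_]bbaab__   (s4,_)→(s4,_,+1)
state=s4 head=1 tape=__[b]baab__   (s4,b)→(s1,a,+1)
state=s1 head=2 tape=__a[b]aab__   (s1,b)→(s2,a,+1)
state=s2 head=3 tape=__aa[a]ab__   (s2,a)→(s1,a,-1)
state=s1 head=2 tape=__a[a]aab__   (s1,a)→(s3,b,-1)
state=s3 head=1 tape=__[a]baab__   (s3,a)→(s4,_,-1)
state=s4 head=0 tape=_[_]_baab__   (s4,_)→(s4,_,+1)
state=s4 head=1 tape=__[_]baab__   (s4,_)→(s4,_,+1)
state=s4 head=2 tape=___[b]aab__   (s4,b)→(s1,a,+1)
state=s1 head=3 tape=___a[a]ab__   (s1,a)→(s3,b,-1)
state=s3 head=2 tape=___[a]bab__   (s3,a)→(s4,_,-1)
state=s4 head=1 tape=__[_]_bab__   (s4,_)→(s4,_,+1)
state=s4 head=2 tape=___[_]bab__   (s4,_)→(s4,_,+1)
state=s4 head=3 tape=____[b]ab__   (s4,b)→(s1,a,+1)
state=s1 head=4 tape=____a[a]b__   (s1,a)→(s3,b,-1)
state=s3 head=3 tape=____[a]bb__   (s3,a)→(s4,_,-1)
state=s4 head=2 tape=___[_]_bb__   (s4,_)→(s4,_,+1)
state=s4 head=3 tape=____[_]bb__   (s4,_)→(s4,_,+1)
state=s4 head=4 tape=_____[b]b__   (s4,b)→(s1,a,+1)
state=s1 head=5 tape=_____a[b]__   (s1,b)→(s2,a,+1)
state=s2 head=6 tape=_____aa[_]_   (s2,_)→(s1,a,+1)
state=s1 head=7 tape=_____aaa[_]   (s1,_)→(s1,_,-1)
state=s1 head=6 tape=_____aa[a]_   (s1,a)→(s3,b,-1)
state=s3 head=5 tape=_____a[a]b_   (s3,a)→(s4,_,-1)
state=s4 head=4 tape=_____[a]_b_   (s4,a)→(s0,b,-1)
state=s0 head=3 tape=____[_]b_b_
The non-blank tape span at halt is b_b.

b_b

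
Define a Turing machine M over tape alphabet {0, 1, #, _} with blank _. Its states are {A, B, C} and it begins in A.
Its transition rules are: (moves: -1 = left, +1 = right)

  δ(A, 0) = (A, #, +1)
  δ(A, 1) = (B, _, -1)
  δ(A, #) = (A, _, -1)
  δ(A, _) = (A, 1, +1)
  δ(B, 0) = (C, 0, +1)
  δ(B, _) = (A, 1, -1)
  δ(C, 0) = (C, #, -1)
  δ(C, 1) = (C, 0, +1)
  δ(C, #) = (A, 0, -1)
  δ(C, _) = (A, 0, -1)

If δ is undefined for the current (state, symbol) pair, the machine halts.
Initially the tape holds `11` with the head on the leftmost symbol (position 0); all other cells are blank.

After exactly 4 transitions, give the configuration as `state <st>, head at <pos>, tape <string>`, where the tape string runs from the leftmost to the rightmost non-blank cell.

state B, head at -2, tape 1__1

state=A head=0 tape=__[1]1   (A,1)→(B,_,-1)
state=B head=-1 tape=_[_]_1   (B,_)→(A,1,-1)
state=A head=-2 tape=[_]1_1   (A,_)→(A,1,+1)
state=A head=-1 tape=1[1]_1   (A,1)→(B,_,-1)
state=B head=-2 tape=[1]__1
After 4 steps: state B, head at -2, tape 1__1.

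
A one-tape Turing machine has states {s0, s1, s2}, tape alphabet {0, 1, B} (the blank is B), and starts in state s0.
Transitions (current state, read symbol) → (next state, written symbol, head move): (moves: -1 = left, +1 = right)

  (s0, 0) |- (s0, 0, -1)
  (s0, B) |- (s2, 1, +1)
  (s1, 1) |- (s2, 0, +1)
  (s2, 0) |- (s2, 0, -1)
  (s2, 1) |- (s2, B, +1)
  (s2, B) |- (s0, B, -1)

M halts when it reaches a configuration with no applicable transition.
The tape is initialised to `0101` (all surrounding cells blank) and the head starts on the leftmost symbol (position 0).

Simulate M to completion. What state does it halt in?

s0

state=s0 head=0 tape=BB[0]101   (s0,0)→(s0,0,-1)
state=s0 head=-1 tape=B[B]0101   (s0,B)→(s2,1,+1)
state=s2 head=0 tape=B1[0]101   (s2,0)→(s2,0,-1)
state=s2 head=-1 tape=B[1]0101   (s2,1)→(s2,B,+1)
state=s2 head=0 tape=BB[0]101   (s2,0)→(s2,0,-1)
state=s2 head=-1 tape=B[B]0101   (s2,B)→(s0,B,-1)
state=s0 head=-2 tape=[B]B0101   (s0,B)→(s2,1,+1)
state=s2 head=-1 tape=1[B]0101   (s2,B)→(s0,B,-1)
state=s0 head=-2 tape=[1]B0101
No transition is defined for (s0, 1); M halts in state s0.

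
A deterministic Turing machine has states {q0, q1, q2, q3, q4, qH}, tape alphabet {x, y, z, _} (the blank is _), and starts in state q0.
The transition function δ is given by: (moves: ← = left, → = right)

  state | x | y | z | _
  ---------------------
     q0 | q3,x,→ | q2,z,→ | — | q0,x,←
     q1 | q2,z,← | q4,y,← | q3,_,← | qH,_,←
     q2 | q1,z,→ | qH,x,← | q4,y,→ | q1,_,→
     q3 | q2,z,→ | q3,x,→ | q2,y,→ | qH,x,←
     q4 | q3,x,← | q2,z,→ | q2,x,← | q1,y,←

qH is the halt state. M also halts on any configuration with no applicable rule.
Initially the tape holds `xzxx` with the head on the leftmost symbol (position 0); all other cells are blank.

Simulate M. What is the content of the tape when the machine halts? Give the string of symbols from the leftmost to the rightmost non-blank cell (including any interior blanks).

q0 | [x]zxx   read x → write x, move →, go to q3
q3 | x[z]xx   read z → write y, move →, go to q2
q2 | xy[x]x   read x → write z, move →, go to q1
q1 | xyz[x]   read x → write z, move ←, go to q2
q2 | xy[z]z   read z → write y, move →, go to q4
q4 | xyy[z]   read z → write x, move ←, go to q2
q2 | xy[y]x   read y → write x, move ←, go to qH
qH | x[y]xx
The non-blank tape span at halt is xyxx.

xyxx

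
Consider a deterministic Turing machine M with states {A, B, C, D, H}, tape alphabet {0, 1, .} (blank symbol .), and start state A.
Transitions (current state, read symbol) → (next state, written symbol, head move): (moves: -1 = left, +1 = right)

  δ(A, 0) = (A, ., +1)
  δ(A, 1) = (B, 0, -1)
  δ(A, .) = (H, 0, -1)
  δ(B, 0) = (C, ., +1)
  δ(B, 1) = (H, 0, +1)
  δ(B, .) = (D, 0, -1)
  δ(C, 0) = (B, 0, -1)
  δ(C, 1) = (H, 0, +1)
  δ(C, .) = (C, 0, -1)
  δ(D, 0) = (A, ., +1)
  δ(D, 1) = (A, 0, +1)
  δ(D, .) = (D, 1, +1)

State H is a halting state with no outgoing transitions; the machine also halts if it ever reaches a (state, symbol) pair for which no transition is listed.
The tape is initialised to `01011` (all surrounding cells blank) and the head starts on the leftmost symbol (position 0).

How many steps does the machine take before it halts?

18

state=A head=0 tape=.[0]1011.   (A,0)→(A,.,+1)
state=A head=1 tape=..[1]011.   (A,1)→(B,0,-1)
state=B head=0 tape=.[.]0011.   (B,.)→(D,0,-1)
state=D head=-1 tape=[.]00011.   (D,.)→(D,1,+1)
state=D head=0 tape=1[0]0011.   (D,0)→(A,.,+1)
state=A head=1 tape=1.[0]011.   (A,0)→(A,.,+1)
state=A head=2 tape=1..[0]11.   (A,0)→(A,.,+1)
state=A head=3 tape=1...[1]1.   (A,1)→(B,0,-1)
state=B head=2 tape=1..[.]01.   (B,.)→(D,0,-1)
state=D head=1 tape=1.[.]001.   (D,.)→(D,1,+1)
state=D head=2 tape=1.1[0]01.   (D,0)→(A,.,+1)
state=A head=3 tape=1.1.[0]1.   (A,0)→(A,.,+1)
state=A head=4 tape=1.1..[1].   (A,1)→(B,0,-1)
state=B head=3 tape=1.1.[.]0.   (B,.)→(D,0,-1)
state=D head=2 tape=1.1[.]00.   (D,.)→(D,1,+1)
state=D head=3 tape=1.11[0]0.   (D,0)→(A,.,+1)
state=A head=4 tape=1.11.[0].   (A,0)→(A,.,+1)
state=A head=5 tape=1.11..[.]   (A,.)→(H,0,-1)
state=H head=4 tape=1.11.[.]0
M halts after 18 transitions.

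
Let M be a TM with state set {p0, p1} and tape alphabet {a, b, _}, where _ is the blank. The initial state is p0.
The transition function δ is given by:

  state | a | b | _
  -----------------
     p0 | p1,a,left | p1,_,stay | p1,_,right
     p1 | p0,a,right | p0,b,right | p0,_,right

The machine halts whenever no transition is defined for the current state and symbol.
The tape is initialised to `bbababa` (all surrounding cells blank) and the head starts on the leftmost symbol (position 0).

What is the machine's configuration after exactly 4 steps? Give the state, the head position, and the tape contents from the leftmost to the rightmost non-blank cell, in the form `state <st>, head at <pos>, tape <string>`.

state p0, head at 2, tape ababa

state=p0 head=0 tape=[b]bababa   (p0,b)→(p1,_,stay)
state=p1 head=0 tape=[_]bababa   (p1,_)→(p0,_,right)
state=p0 head=1 tape=_[b]ababa   (p0,b)→(p1,_,stay)
state=p1 head=1 tape=_[_]ababa   (p1,_)→(p0,_,right)
state=p0 head=2 tape=__[a]baba
After 4 steps: state p0, head at 2, tape ababa.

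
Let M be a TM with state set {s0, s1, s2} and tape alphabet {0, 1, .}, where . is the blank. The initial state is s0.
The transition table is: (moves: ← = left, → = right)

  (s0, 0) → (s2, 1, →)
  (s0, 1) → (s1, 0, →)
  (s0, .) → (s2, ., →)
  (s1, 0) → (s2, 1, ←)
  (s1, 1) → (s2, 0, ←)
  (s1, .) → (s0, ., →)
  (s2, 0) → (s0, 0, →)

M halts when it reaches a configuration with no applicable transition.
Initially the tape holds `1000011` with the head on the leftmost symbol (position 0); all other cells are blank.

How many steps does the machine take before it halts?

state=s0 head=0 tape=[1]000011   (s0,1)→(s1,0,→)
state=s1 head=1 tape=0[0]00011   (s1,0)→(s2,1,←)
state=s2 head=0 tape=[0]100011   (s2,0)→(s0,0,→)
state=s0 head=1 tape=0[1]00011   (s0,1)→(s1,0,→)
state=s1 head=2 tape=00[0]0011   (s1,0)→(s2,1,←)
state=s2 head=1 tape=0[0]10011   (s2,0)→(s0,0,→)
state=s0 head=2 tape=00[1]0011   (s0,1)→(s1,0,→)
state=s1 head=3 tape=000[0]011   (s1,0)→(s2,1,←)
state=s2 head=2 tape=00[0]1011   (s2,0)→(s0,0,→)
state=s0 head=3 tape=000[1]011   (s0,1)→(s1,0,→)
state=s1 head=4 tape=0000[0]11   (s1,0)→(s2,1,←)
state=s2 head=3 tape=000[0]111   (s2,0)→(s0,0,→)
state=s0 head=4 tape=0000[1]11   (s0,1)→(s1,0,→)
state=s1 head=5 tape=00000[1]1   (s1,1)→(s2,0,←)
state=s2 head=4 tape=0000[0]01   (s2,0)→(s0,0,→)
state=s0 head=5 tape=00000[0]1   (s0,0)→(s2,1,→)
state=s2 head=6 tape=000001[1]
M halts after 16 transitions.

16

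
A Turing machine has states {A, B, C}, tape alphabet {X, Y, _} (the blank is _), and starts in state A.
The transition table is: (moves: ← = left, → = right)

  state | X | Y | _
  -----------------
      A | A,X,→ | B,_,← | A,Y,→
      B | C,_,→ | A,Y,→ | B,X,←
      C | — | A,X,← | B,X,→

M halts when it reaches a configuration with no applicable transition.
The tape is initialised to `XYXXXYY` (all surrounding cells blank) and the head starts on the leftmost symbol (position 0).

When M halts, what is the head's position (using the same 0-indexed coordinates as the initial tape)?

state=A head=0 tape=[X]YXXXYY   (A,X)→(A,X,→)
state=A head=1 tape=X[Y]XXXYY   (A,Y)→(B,_,←)
state=B head=0 tape=[X]_XXXYY   (B,X)→(C,_,→)
state=C head=1 tape=_[_]XXXYY   (C,_)→(B,X,→)
state=B head=2 tape=_X[X]XXYY   (B,X)→(C,_,→)
state=C head=3 tape=_X_[X]XYY
At halt the head is at cell 3.

3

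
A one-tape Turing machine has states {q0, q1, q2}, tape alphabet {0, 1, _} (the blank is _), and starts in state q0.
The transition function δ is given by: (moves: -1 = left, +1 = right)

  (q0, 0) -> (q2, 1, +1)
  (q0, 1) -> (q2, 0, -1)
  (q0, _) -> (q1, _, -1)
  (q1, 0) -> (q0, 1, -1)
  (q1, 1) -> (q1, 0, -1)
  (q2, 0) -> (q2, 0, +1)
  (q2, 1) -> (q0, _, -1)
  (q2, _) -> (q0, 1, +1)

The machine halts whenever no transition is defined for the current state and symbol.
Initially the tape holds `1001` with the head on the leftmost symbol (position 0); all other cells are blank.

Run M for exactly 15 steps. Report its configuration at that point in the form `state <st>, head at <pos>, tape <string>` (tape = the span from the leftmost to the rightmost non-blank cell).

state q1, head at -3, tape 0100

q0 | ___[1]001_   read 1 → write 0, move -1, go to q2
q2 | __[_]0001_   read _ → write 1, move +1, go to q0
q0 | __1[0]001_   read 0 → write 1, move +1, go to q2
q2 | __11[0]01_   read 0 → write 0, move +1, go to q2
q2 | __110[0]1_   read 0 → write 0, move +1, go to q2
q2 | __1100[1]_   read 1 → write _, move -1, go to q0
q0 | __110[0]__   read 0 → write 1, move +1, go to q2
q2 | __1101[_]_   read _ → write 1, move +1, go to q0
q0 | __11011[_]   read _ → write _, move -1, go to q1
q1 | __1101[1]_   read 1 → write 0, move -1, go to q1
q1 | __110[1]0_   read 1 → write 0, move -1, go to q1
q1 | __11[0]00_   read 0 → write 1, move -1, go to q0
q0 | __1[1]100_   read 1 → write 0, move -1, go to q2
q2 | __[1]0100_   read 1 → write _, move -1, go to q0
q0 | _[_]_0100_   read _ → write _, move -1, go to q1
q1 | [_]__0100_
After 15 steps: state q1, head at -3, tape 0100.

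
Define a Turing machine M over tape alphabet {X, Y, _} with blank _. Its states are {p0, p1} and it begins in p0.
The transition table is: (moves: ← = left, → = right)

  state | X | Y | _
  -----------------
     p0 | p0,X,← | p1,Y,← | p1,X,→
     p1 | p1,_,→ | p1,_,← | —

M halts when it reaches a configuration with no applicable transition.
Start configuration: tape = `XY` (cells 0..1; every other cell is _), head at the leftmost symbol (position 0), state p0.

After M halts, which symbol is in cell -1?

X

p0 | _[X]Y   read X → write X, move ←, go to p0
p0 | [_]XY   read _ → write X, move →, go to p1
p1 | X[X]Y   read X → write _, move →, go to p1
p1 | X_[Y]   read Y → write _, move ←, go to p1
p1 | X[_]_
Cell -1 holds X when M halts.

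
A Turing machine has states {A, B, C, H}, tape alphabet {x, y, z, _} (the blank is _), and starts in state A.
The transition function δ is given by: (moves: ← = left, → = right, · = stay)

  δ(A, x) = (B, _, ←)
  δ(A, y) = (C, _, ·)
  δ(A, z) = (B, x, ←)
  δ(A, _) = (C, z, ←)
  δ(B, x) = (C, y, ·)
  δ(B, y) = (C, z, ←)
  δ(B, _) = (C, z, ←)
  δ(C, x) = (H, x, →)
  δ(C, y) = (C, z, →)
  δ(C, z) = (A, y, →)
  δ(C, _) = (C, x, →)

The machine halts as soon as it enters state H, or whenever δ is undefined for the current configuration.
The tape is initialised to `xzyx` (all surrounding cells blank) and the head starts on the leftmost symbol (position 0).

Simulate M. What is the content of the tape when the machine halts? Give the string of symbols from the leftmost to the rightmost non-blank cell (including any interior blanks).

xzxxyx

A | __[x]zyx   read x → write _, move ←, go to B
B | _[_]_zyx   read _ → write z, move ←, go to C
C | [_]z_zyx   read _ → write x, move →, go to C
C | x[z]_zyx   read z → write y, move →, go to A
A | xy[_]zyx   read _ → write z, move ←, go to C
C | x[y]zzyx   read y → write z, move →, go to C
C | xz[z]zyx   read z → write y, move →, go to A
A | xzy[z]yx   read z → write x, move ←, go to B
B | xz[y]xyx   read y → write z, move ←, go to C
C | x[z]zxyx   read z → write y, move →, go to A
A | xy[z]xyx   read z → write x, move ←, go to B
B | x[y]xxyx   read y → write z, move ←, go to C
C | [x]zxxyx   read x → write x, move →, go to H
H | x[z]xxyx
The non-blank tape span at halt is xzxxyx.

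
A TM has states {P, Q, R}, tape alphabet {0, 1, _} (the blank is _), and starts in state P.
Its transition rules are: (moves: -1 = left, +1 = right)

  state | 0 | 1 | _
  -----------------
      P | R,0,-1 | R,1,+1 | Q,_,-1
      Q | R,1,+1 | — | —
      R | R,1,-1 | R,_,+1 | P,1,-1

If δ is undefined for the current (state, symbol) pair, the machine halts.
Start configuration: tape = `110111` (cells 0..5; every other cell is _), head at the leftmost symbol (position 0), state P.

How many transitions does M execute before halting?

P | [1]10111_   read 1 → write 1, move +1, go to R
R | 1[1]0111_   read 1 → write _, move +1, go to R
R | 1_[0]111_   read 0 → write 1, move -1, go to R
R | 1[_]1111_   read _ → write 1, move -1, go to P
P | [1]11111_   read 1 → write 1, move +1, go to R
R | 1[1]1111_   read 1 → write _, move +1, go to R
R | 1_[1]111_   read 1 → write _, move +1, go to R
R | 1__[1]11_   read 1 → write _, move +1, go to R
R | 1___[1]1_   read 1 → write _, move +1, go to R
R | 1____[1]_   read 1 → write _, move +1, go to R
R | 1_____[_]   read _ → write 1, move -1, go to P
P | 1____[_]1   read _ → write _, move -1, go to Q
Q | 1___[_]_1
M halts after 12 transitions.

12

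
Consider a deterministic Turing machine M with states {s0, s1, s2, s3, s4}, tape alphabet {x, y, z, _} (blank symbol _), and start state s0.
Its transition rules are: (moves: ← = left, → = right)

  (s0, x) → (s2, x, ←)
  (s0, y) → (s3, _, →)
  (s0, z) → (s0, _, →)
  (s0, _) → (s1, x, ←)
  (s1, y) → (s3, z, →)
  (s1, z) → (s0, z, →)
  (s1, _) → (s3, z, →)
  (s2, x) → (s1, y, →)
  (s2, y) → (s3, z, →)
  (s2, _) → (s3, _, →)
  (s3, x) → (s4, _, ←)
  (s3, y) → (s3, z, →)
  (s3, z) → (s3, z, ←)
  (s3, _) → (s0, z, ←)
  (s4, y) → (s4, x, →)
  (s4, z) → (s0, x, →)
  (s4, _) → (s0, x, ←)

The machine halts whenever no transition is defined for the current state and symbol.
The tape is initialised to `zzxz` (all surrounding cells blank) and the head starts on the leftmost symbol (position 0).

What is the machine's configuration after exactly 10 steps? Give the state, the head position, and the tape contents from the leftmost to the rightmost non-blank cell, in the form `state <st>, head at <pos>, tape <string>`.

state s0, head at 0, tape x_x_z

state=s0 head=0 tape=_[z]zxz   (s0,z)→(s0,_,→)
state=s0 head=1 tape=__[z]xz   (s0,z)→(s0,_,→)
state=s0 head=2 tape=___[x]z   (s0,x)→(s2,x,←)
state=s2 head=1 tape=__[_]xz   (s2,_)→(s3,_,→)
state=s3 head=2 tape=___[x]z   (s3,x)→(s4,_,←)
state=s4 head=1 tape=__[_]_z   (s4,_)→(s0,x,←)
state=s0 head=0 tape=_[_]x_z   (s0,_)→(s1,x,←)
state=s1 head=-1 tape=[_]xx_z   (s1,_)→(s3,z,→)
state=s3 head=0 tape=z[x]x_z   (s3,x)→(s4,_,←)
state=s4 head=-1 tape=[z]_x_z   (s4,z)→(s0,x,→)
state=s0 head=0 tape=x[_]x_z
After 10 steps: state s0, head at 0, tape x_x_z.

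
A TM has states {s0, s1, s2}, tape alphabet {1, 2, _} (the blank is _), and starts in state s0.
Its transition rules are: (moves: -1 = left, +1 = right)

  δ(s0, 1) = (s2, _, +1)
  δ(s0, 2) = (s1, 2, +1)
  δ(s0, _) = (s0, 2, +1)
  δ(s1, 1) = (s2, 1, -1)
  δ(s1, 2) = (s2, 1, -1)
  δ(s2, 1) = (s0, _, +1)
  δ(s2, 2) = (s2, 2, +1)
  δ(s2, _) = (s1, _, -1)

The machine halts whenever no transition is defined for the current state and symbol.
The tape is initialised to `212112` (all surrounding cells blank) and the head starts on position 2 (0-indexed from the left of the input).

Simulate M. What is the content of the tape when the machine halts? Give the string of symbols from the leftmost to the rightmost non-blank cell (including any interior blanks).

212__1

state=s0 head=2 tape=21[2]112_   (s0,2)→(s1,2,+1)
state=s1 head=3 tape=212[1]12_   (s1,1)→(s2,1,-1)
state=s2 head=2 tape=21[2]112_   (s2,2)→(s2,2,+1)
state=s2 head=3 tape=212[1]12_   (s2,1)→(s0,_,+1)
state=s0 head=4 tape=212_[1]2_   (s0,1)→(s2,_,+1)
state=s2 head=5 tape=212__[2]_   (s2,2)→(s2,2,+1)
state=s2 head=6 tape=212__2[_]   (s2,_)→(s1,_,-1)
state=s1 head=5 tape=212__[2]_   (s1,2)→(s2,1,-1)
state=s2 head=4 tape=212_[_]1_   (s2,_)→(s1,_,-1)
state=s1 head=3 tape=212[_]_1_
The non-blank tape span at halt is 212__1.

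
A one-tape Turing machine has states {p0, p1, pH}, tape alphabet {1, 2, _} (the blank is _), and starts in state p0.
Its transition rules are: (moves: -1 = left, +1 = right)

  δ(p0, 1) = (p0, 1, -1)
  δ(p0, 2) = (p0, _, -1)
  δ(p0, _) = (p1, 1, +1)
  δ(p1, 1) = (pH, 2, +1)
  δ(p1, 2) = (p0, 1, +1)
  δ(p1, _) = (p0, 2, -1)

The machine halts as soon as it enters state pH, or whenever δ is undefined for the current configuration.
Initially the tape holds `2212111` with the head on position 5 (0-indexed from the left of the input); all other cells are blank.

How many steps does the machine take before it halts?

11

p0 | __22121[1]1   read 1 → write 1, move -1, go to p0
p0 | __2212[1]11   read 1 → write 1, move -1, go to p0
p0 | __221[2]111   read 2 → write _, move -1, go to p0
p0 | __22[1]_111   read 1 → write 1, move -1, go to p0
p0 | __2[2]1_111   read 2 → write _, move -1, go to p0
p0 | __[2]_1_111   read 2 → write _, move -1, go to p0
p0 | _[_]__1_111   read _ → write 1, move +1, go to p1
p1 | _1[_]_1_111   read _ → write 2, move -1, go to p0
p0 | _[1]2_1_111   read 1 → write 1, move -1, go to p0
p0 | [_]12_1_111   read _ → write 1, move +1, go to p1
p1 | 1[1]2_1_111   read 1 → write 2, move +1, go to pH
pH | 12[2]_1_111
M halts after 11 transitions.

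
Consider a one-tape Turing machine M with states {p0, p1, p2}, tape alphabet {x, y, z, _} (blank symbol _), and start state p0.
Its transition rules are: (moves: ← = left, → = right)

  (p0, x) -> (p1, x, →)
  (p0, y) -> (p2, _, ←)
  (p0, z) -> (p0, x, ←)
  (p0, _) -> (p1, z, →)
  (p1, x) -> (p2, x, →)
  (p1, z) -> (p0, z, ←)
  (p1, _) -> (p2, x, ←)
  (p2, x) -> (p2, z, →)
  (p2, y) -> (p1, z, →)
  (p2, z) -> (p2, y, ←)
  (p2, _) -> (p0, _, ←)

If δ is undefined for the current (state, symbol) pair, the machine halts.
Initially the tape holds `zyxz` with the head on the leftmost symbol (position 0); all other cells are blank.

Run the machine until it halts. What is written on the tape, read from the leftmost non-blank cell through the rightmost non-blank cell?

zzzyyx

p0 | _[z]yxz_   read z → write x, move ←, go to p0
p0 | [_]xyxz_   read _ → write z, move →, go to p1
p1 | z[x]yxz_   read x → write x, move →, go to p2
p2 | zx[y]xz_   read y → write z, move →, go to p1
p1 | zxz[x]z_   read x → write x, move →, go to p2
p2 | zxzx[z]_   read z → write y, move ←, go to p2
p2 | zxz[x]y_   read x → write z, move →, go to p2
p2 | zxzz[y]_   read y → write z, move →, go to p1
p1 | zxzzz[_]   read _ → write x, move ←, go to p2
p2 | zxzz[z]x   read z → write y, move ←, go to p2
p2 | zxz[z]yx   read z → write y, move ←, go to p2
p2 | zx[z]yyx   read z → write y, move ←, go to p2
p2 | z[x]yyyx   read x → write z, move →, go to p2
p2 | zz[y]yyx   read y → write z, move →, go to p1
p1 | zzz[y]yx
The non-blank tape span at halt is zzzyyx.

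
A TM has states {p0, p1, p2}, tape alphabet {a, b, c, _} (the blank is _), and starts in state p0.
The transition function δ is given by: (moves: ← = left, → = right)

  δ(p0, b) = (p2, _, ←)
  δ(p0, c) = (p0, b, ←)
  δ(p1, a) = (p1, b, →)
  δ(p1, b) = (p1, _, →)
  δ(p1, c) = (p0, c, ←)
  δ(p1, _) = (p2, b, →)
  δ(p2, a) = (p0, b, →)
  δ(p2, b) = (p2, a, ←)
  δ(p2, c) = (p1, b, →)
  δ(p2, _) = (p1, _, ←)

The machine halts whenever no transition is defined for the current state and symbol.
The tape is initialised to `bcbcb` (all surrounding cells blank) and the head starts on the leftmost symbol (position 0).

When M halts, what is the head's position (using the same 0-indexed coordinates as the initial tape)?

state=p0 head=0 tape=__[b]cbcb   (p0,b)→(p2,_,←)
state=p2 head=-1 tape=_[_]_cbcb   (p2,_)→(p1,_,←)
state=p1 head=-2 tape=[_]__cbcb   (p1,_)→(p2,b,→)
state=p2 head=-1 tape=b[_]_cbcb   (p2,_)→(p1,_,←)
state=p1 head=-2 tape=[b]__cbcb   (p1,b)→(p1,_,→)
state=p1 head=-1 tape=_[_]_cbcb   (p1,_)→(p2,b,→)
state=p2 head=0 tape=_b[_]cbcb   (p2,_)→(p1,_,←)
state=p1 head=-1 tape=_[b]_cbcb   (p1,b)→(p1,_,→)
state=p1 head=0 tape=__[_]cbcb   (p1,_)→(p2,b,→)
state=p2 head=1 tape=__b[c]bcb   (p2,c)→(p1,b,→)
state=p1 head=2 tape=__bb[b]cb   (p1,b)→(p1,_,→)
state=p1 head=3 tape=__bb_[c]b   (p1,c)→(p0,c,←)
state=p0 head=2 tape=__bb[_]cb
At halt the head is at cell 2.

2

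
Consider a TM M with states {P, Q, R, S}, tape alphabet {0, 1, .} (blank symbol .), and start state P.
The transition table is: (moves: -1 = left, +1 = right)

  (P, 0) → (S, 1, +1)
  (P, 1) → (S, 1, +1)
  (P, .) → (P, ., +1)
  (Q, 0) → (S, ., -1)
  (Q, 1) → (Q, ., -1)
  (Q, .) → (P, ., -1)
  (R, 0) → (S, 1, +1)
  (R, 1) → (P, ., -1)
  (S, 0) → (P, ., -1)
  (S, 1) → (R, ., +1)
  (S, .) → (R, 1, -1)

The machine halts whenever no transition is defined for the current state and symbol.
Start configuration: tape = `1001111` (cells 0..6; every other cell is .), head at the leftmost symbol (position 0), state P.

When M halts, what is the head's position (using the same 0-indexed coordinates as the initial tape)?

7

P | .[1]001111.   read 1 → write 1, move +1, go to S
S | .1[0]01111.   read 0 → write ., move -1, go to P
P | .[1].01111.   read 1 → write 1, move +1, go to S
S | .1[.]01111.   read . → write 1, move -1, go to R
R | .[1]101111.   read 1 → write ., move -1, go to P
P | [.].101111.   read . → write ., move +1, go to P
P | .[.]101111.   read . → write ., move +1, go to P
P | ..[1]01111.   read 1 → write 1, move +1, go to S
S | ..1[0]1111.   read 0 → write ., move -1, go to P
P | ..[1].1111.   read 1 → write 1, move +1, go to S
S | ..1[.]1111.   read . → write 1, move -1, go to R
R | ..[1]11111.   read 1 → write ., move -1, go to P
P | .[.].11111.   read . → write ., move +1, go to P
P | ..[.]11111.   read . → write ., move +1, go to P
P | ...[1]1111.   read 1 → write 1, move +1, go to S
S | ...1[1]111.   read 1 → write ., move +1, go to R
R | ...1.[1]11.   read 1 → write ., move -1, go to P
P | ...1[.].11.   read . → write ., move +1, go to P
P | ...1.[.]11.   read . → write ., move +1, go to P
P | ...1..[1]1.   read 1 → write 1, move +1, go to S
S | ...1..1[1].   read 1 → write ., move +1, go to R
R | ...1..1.[.]
At halt the head is at cell 7.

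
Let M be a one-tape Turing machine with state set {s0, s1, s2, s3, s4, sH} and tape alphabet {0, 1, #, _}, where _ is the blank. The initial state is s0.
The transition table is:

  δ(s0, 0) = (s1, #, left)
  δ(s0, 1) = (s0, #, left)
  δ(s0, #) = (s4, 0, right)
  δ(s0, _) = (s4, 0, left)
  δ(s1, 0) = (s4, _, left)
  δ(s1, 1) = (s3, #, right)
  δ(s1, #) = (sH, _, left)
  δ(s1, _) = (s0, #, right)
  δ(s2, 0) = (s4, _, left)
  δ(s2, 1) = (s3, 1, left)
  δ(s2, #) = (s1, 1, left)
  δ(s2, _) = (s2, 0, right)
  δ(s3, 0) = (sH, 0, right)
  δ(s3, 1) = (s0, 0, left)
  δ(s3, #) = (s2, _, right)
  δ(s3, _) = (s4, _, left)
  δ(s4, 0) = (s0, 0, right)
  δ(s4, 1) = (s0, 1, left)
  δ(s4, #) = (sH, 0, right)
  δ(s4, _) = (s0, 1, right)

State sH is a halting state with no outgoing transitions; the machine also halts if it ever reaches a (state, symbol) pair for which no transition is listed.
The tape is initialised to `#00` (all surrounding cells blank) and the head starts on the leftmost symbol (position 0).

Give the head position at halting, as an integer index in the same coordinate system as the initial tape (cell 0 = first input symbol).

-2

s0 | ___[#]00   read # → write 0, move right, go to s4
s4 | ___0[0]0   read 0 → write 0, move right, go to s0
s0 | ___00[0]   read 0 → write #, move left, go to s1
s1 | ___0[0]#   read 0 → write _, move left, go to s4
s4 | ___[0]_#   read 0 → write 0, move right, go to s0
s0 | ___0[_]#   read _ → write 0, move left, go to s4
s4 | ___[0]0#   read 0 → write 0, move right, go to s0
s0 | ___0[0]#   read 0 → write #, move left, go to s1
s1 | ___[0]##   read 0 → write _, move left, go to s4
s4 | __[_]_##   read _ → write 1, move right, go to s0
s0 | __1[_]##   read _ → write 0, move left, go to s4
s4 | __[1]0##   read 1 → write 1, move left, go to s0
s0 | _[_]10##   read _ → write 0, move left, go to s4
s4 | [_]010##   read _ → write 1, move right, go to s0
s0 | 1[0]10##   read 0 → write #, move left, go to s1
s1 | [1]#10##   read 1 → write #, move right, go to s3
s3 | #[#]10##   read # → write _, move right, go to s2
s2 | #_[1]0##   read 1 → write 1, move left, go to s3
s3 | #[_]10##   read _ → write _, move left, go to s4
s4 | [#]_10##   read # → write 0, move right, go to sH
sH | 0[_]10##
At halt the head is at cell -2.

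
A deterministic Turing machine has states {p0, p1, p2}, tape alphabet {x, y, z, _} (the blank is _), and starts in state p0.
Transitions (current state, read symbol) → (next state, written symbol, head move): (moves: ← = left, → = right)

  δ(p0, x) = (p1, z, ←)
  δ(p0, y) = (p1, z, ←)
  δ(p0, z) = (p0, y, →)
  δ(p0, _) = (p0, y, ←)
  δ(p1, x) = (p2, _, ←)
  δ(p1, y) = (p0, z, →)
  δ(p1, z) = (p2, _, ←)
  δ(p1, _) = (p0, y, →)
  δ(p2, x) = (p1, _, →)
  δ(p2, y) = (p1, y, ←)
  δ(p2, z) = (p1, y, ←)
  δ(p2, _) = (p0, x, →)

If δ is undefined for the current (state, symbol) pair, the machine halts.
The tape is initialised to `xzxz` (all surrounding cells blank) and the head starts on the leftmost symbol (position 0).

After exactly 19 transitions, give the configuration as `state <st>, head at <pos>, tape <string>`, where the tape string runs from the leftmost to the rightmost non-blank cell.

state p1, head at 1, tape yyzy_zy

state=p0 head=0 tape=_[x]zxz__   (p0,x)→(p1,z,←)
state=p1 head=-1 tape=[_]zzxz__   (p1,_)→(p0,y,→)
state=p0 head=0 tape=y[z]zxz__   (p0,z)→(p0,y,→)
state=p0 head=1 tape=yy[z]xz__   (p0,z)→(p0,y,→)
state=p0 head=2 tape=yyy[x]z__   (p0,x)→(p1,z,←)
state=p1 head=1 tape=yy[y]zz__   (p1,y)→(p0,z,→)
state=p0 head=2 tape=yyz[z]z__   (p0,z)→(p0,y,→)
state=p0 head=3 tape=yyzy[z]__   (p0,z)→(p0,y,→)
state=p0 head=4 tape=yyzyy[_]_   (p0,_)→(p0,y,←)
state=p0 head=3 tape=yyzy[y]y_   (p0,y)→(p1,z,←)
state=p1 head=2 tape=yyz[y]zy_   (p1,y)→(p0,z,→)
state=p0 head=3 tape=yyzz[z]y_   (p0,z)→(p0,y,→)
state=p0 head=4 tape=yyzzy[y]_   (p0,y)→(p1,z,←)
state=p1 head=3 tape=yyzz[y]z_   (p1,y)→(p0,z,→)
state=p0 head=4 tape=yyzzz[z]_   (p0,z)→(p0,y,→)
state=p0 head=5 tape=yyzzzy[_]   (p0,_)→(p0,y,←)
state=p0 head=4 tape=yyzzz[y]y   (p0,y)→(p1,z,←)
state=p1 head=3 tape=yyzz[z]zy   (p1,z)→(p2,_,←)
state=p2 head=2 tape=yyz[z]_zy   (p2,z)→(p1,y,←)
state=p1 head=1 tape=yy[z]y_zy
After 19 steps: state p1, head at 1, tape yyzy_zy.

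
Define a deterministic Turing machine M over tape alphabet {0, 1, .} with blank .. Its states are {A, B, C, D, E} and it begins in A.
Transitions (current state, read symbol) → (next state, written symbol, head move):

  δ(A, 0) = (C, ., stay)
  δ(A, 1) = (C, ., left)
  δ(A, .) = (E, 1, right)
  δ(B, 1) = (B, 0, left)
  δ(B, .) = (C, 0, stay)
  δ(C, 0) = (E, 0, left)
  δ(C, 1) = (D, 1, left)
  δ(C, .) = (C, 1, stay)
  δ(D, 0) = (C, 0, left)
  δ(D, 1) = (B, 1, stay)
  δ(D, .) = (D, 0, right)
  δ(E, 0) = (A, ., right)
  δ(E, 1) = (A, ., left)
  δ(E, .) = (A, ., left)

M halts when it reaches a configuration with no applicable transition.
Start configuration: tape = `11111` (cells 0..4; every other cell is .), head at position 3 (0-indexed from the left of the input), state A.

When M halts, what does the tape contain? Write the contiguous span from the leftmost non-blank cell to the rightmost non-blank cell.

state=A head=3 tape=.....111[1]1   (A,1)→(C,.,left)
state=C head=2 tape=.....11[1].1   (C,1)→(D,1,left)
state=D head=1 tape=.....1[1]1.1   (D,1)→(B,1,stay)
state=B head=1 tape=.....1[1]1.1   (B,1)→(B,0,left)
state=B head=0 tape=.....[1]01.1   (B,1)→(B,0,left)
state=B head=-1 tape=....[.]001.1   (B,.)→(C,0,stay)
state=C head=-1 tape=....[0]001.1   (C,0)→(E,0,left)
state=E head=-2 tape=...[.]0001.1   (E,.)→(A,.,left)
state=A head=-3 tape=..[.].0001.1   (A,.)→(E,1,right)
state=E head=-2 tape=..1[.]0001.1   (E,.)→(A,.,left)
state=A head=-3 tape=..[1].0001.1   (A,1)→(C,.,left)
state=C head=-4 tape=.[.]..0001.1   (C,.)→(C,1,stay)
state=C head=-4 tape=.[1]..0001.1   (C,1)→(D,1,left)
state=D head=-5 tape=[.]1..0001.1   (D,.)→(D,0,right)
state=D head=-4 tape=0[1]..0001.1   (D,1)→(B,1,stay)
state=B head=-4 tape=0[1]..0001.1   (B,1)→(B,0,left)
state=B head=-5 tape=[0]0..0001.1
The non-blank tape span at halt is 00..0001.1.

00..0001.1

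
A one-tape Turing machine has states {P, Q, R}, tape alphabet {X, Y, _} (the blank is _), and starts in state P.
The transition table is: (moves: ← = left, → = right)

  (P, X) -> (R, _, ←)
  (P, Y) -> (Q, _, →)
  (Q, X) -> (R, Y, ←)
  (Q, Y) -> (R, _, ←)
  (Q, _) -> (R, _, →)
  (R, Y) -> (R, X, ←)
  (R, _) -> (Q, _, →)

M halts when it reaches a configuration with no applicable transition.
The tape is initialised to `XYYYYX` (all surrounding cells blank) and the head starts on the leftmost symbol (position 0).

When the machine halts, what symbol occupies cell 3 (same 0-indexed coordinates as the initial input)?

_

state=P head=0 tape=_[X]YYYYX   (P,X)→(R,_,←)
state=R head=-1 tape=[_]_YYYYX   (R,_)→(Q,_,→)
state=Q head=0 tape=_[_]YYYYX   (Q,_)→(R,_,→)
state=R head=1 tape=__[Y]YYYX   (R,Y)→(R,X,←)
state=R head=0 tape=_[_]XYYYX   (R,_)→(Q,_,→)
state=Q head=1 tape=__[X]YYYX   (Q,X)→(R,Y,←)
state=R head=0 tape=_[_]YYYYX   (R,_)→(Q,_,→)
state=Q head=1 tape=__[Y]YYYX   (Q,Y)→(R,_,←)
state=R head=0 tape=_[_]_YYYX   (R,_)→(Q,_,→)
state=Q head=1 tape=__[_]YYYX   (Q,_)→(R,_,→)
state=R head=2 tape=___[Y]YYX   (R,Y)→(R,X,←)
state=R head=1 tape=__[_]XYYX   (R,_)→(Q,_,→)
state=Q head=2 tape=___[X]YYX   (Q,X)→(R,Y,←)
state=R head=1 tape=__[_]YYYX   (R,_)→(Q,_,→)
state=Q head=2 tape=___[Y]YYX   (Q,Y)→(R,_,←)
state=R head=1 tape=__[_]_YYX   (R,_)→(Q,_,→)
state=Q head=2 tape=___[_]YYX   (Q,_)→(R,_,→)
state=R head=3 tape=____[Y]YX   (R,Y)→(R,X,←)
state=R head=2 tape=___[_]XYX   (R,_)→(Q,_,→)
state=Q head=3 tape=____[X]YX   (Q,X)→(R,Y,←)
state=R head=2 tape=___[_]YYX   (R,_)→(Q,_,→)
state=Q head=3 tape=____[Y]YX   (Q,Y)→(R,_,←)
state=R head=2 tape=___[_]_YX   (R,_)→(Q,_,→)
state=Q head=3 tape=____[_]YX   (Q,_)→(R,_,→)
state=R head=4 tape=_____[Y]X   (R,Y)→(R,X,←)
state=R head=3 tape=____[_]XX   (R,_)→(Q,_,→)
state=Q head=4 tape=_____[X]X   (Q,X)→(R,Y,←)
state=R head=3 tape=____[_]YX   (R,_)→(Q,_,→)
state=Q head=4 tape=_____[Y]X   (Q,Y)→(R,_,←)
state=R head=3 tape=____[_]_X   (R,_)→(Q,_,→)
state=Q head=4 tape=_____[_]X   (Q,_)→(R,_,→)
state=R head=5 tape=______[X]
Cell 3 holds _ when M halts.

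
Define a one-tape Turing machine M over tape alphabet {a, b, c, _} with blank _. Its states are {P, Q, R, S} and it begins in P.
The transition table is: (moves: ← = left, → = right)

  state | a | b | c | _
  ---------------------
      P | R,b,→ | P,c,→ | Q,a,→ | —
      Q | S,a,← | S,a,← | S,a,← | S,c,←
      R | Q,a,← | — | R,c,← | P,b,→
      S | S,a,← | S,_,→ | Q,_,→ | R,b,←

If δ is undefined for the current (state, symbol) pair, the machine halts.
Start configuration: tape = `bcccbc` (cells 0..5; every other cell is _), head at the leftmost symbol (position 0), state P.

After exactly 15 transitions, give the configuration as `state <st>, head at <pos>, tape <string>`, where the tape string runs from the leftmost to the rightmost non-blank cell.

state=P head=0 tape=_[b]cccbc   (P,b)→(P,c,→)
state=P head=1 tape=_c[c]ccbc   (P,c)→(Q,a,→)
state=Q head=2 tape=_ca[c]cbc   (Q,c)→(S,a,←)
state=S head=1 tape=_c[a]acbc   (S,a)→(S,a,←)
state=S head=0 tape=_[c]aacbc   (S,c)→(Q,_,→)
state=Q head=1 tape=__[a]acbc   (Q,a)→(S,a,←)
state=S head=0 tape=_[_]aacbc   (S,_)→(R,b,←)
state=R head=-1 tape=[_]baacbc   (R,_)→(P,b,→)
state=P head=0 tape=b[b]aacbc   (P,b)→(P,c,→)
state=P head=1 tape=bc[a]acbc   (P,a)→(R,b,→)
state=R head=2 tape=bcb[a]cbc   (R,a)→(Q,a,←)
state=Q head=1 tape=bc[b]acbc   (Q,b)→(S,a,←)
state=S head=0 tape=b[c]aacbc   (S,c)→(Q,_,→)
state=Q head=1 tape=b_[a]acbc   (Q,a)→(S,a,←)
state=S head=0 tape=b[_]aacbc   (S,_)→(R,b,←)
state=R head=-1 tape=[b]baacbc
After 15 steps: state R, head at -1, tape bbaacbc.

state R, head at -1, tape bbaacbc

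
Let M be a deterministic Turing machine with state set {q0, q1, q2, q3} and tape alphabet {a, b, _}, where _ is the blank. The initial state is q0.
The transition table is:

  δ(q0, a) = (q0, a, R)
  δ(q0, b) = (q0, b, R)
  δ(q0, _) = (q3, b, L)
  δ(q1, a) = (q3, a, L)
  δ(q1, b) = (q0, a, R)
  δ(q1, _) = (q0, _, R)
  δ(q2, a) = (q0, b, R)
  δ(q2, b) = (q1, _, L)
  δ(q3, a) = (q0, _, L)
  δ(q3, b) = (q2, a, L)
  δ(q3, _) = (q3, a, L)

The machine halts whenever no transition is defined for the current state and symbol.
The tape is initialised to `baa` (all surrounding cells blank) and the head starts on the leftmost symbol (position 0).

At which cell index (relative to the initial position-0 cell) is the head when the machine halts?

-1

q0 | _[b]aa_   read b → write b, move R, go to q0
q0 | _b[a]a_   read a → write a, move R, go to q0
q0 | _ba[a]_   read a → write a, move R, go to q0
q0 | _baa[_]   read _ → write b, move L, go to q3
q3 | _ba[a]b   read a → write _, move L, go to q0
q0 | _b[a]_b   read a → write a, move R, go to q0
q0 | _ba[_]b   read _ → write b, move L, go to q3
q3 | _b[a]bb   read a → write _, move L, go to q0
q0 | _[b]_bb   read b → write b, move R, go to q0
q0 | _b[_]bb   read _ → write b, move L, go to q3
q3 | _[b]bbb   read b → write a, move L, go to q2
q2 | [_]abbb
At halt the head is at cell -1.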